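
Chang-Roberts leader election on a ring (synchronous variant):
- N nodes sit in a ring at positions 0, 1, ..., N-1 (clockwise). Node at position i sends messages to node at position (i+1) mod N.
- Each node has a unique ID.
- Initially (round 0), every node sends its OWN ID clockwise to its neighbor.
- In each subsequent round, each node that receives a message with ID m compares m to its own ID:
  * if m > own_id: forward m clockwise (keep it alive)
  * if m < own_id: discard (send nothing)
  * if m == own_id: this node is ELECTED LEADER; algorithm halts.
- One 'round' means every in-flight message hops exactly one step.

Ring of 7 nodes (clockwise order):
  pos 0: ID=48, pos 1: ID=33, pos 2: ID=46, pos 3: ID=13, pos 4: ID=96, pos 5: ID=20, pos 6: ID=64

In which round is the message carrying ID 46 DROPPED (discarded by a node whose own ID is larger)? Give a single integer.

Answer: 2

Derivation:
Round 1: pos1(id33) recv 48: fwd; pos2(id46) recv 33: drop; pos3(id13) recv 46: fwd; pos4(id96) recv 13: drop; pos5(id20) recv 96: fwd; pos6(id64) recv 20: drop; pos0(id48) recv 64: fwd
Round 2: pos2(id46) recv 48: fwd; pos4(id96) recv 46: drop; pos6(id64) recv 96: fwd; pos1(id33) recv 64: fwd
Round 3: pos3(id13) recv 48: fwd; pos0(id48) recv 96: fwd; pos2(id46) recv 64: fwd
Round 4: pos4(id96) recv 48: drop; pos1(id33) recv 96: fwd; pos3(id13) recv 64: fwd
Round 5: pos2(id46) recv 96: fwd; pos4(id96) recv 64: drop
Round 6: pos3(id13) recv 96: fwd
Round 7: pos4(id96) recv 96: ELECTED
Message ID 46 originates at pos 2; dropped at pos 4 in round 2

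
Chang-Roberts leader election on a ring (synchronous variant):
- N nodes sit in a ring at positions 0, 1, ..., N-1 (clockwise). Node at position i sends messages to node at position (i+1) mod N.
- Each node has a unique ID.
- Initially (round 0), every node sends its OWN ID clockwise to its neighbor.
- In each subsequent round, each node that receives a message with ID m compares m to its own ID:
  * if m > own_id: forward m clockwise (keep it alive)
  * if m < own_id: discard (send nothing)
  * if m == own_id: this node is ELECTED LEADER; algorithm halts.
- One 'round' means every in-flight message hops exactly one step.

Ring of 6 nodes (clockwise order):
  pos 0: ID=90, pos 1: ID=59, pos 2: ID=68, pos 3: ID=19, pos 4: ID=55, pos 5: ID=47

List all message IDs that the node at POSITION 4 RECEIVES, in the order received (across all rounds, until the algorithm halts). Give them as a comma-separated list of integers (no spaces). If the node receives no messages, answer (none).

Round 1: pos1(id59) recv 90: fwd; pos2(id68) recv 59: drop; pos3(id19) recv 68: fwd; pos4(id55) recv 19: drop; pos5(id47) recv 55: fwd; pos0(id90) recv 47: drop
Round 2: pos2(id68) recv 90: fwd; pos4(id55) recv 68: fwd; pos0(id90) recv 55: drop
Round 3: pos3(id19) recv 90: fwd; pos5(id47) recv 68: fwd
Round 4: pos4(id55) recv 90: fwd; pos0(id90) recv 68: drop
Round 5: pos5(id47) recv 90: fwd
Round 6: pos0(id90) recv 90: ELECTED

Answer: 19,68,90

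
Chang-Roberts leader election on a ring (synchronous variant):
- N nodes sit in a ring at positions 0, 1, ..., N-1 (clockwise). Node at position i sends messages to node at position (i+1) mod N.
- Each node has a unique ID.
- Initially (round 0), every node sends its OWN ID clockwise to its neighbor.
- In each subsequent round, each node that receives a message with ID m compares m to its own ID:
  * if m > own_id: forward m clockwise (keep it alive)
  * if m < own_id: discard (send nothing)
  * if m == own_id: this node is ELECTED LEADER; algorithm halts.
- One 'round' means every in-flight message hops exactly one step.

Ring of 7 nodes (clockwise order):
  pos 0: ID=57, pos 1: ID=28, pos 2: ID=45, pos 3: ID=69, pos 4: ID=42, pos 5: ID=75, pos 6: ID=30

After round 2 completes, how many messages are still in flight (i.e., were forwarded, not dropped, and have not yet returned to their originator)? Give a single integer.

Round 1: pos1(id28) recv 57: fwd; pos2(id45) recv 28: drop; pos3(id69) recv 45: drop; pos4(id42) recv 69: fwd; pos5(id75) recv 42: drop; pos6(id30) recv 75: fwd; pos0(id57) recv 30: drop
Round 2: pos2(id45) recv 57: fwd; pos5(id75) recv 69: drop; pos0(id57) recv 75: fwd
After round 2: 2 messages still in flight

Answer: 2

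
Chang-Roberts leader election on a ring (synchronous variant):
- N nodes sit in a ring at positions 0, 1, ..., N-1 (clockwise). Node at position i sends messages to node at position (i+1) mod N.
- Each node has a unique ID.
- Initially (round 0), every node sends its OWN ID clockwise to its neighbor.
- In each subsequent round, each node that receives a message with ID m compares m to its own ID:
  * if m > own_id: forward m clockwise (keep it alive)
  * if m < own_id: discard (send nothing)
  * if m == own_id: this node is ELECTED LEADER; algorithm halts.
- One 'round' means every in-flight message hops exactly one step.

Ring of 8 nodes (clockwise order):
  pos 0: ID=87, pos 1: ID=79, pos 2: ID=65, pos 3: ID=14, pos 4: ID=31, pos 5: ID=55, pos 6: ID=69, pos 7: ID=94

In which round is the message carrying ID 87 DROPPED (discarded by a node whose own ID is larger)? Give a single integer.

Answer: 7

Derivation:
Round 1: pos1(id79) recv 87: fwd; pos2(id65) recv 79: fwd; pos3(id14) recv 65: fwd; pos4(id31) recv 14: drop; pos5(id55) recv 31: drop; pos6(id69) recv 55: drop; pos7(id94) recv 69: drop; pos0(id87) recv 94: fwd
Round 2: pos2(id65) recv 87: fwd; pos3(id14) recv 79: fwd; pos4(id31) recv 65: fwd; pos1(id79) recv 94: fwd
Round 3: pos3(id14) recv 87: fwd; pos4(id31) recv 79: fwd; pos5(id55) recv 65: fwd; pos2(id65) recv 94: fwd
Round 4: pos4(id31) recv 87: fwd; pos5(id55) recv 79: fwd; pos6(id69) recv 65: drop; pos3(id14) recv 94: fwd
Round 5: pos5(id55) recv 87: fwd; pos6(id69) recv 79: fwd; pos4(id31) recv 94: fwd
Round 6: pos6(id69) recv 87: fwd; pos7(id94) recv 79: drop; pos5(id55) recv 94: fwd
Round 7: pos7(id94) recv 87: drop; pos6(id69) recv 94: fwd
Round 8: pos7(id94) recv 94: ELECTED
Message ID 87 originates at pos 0; dropped at pos 7 in round 7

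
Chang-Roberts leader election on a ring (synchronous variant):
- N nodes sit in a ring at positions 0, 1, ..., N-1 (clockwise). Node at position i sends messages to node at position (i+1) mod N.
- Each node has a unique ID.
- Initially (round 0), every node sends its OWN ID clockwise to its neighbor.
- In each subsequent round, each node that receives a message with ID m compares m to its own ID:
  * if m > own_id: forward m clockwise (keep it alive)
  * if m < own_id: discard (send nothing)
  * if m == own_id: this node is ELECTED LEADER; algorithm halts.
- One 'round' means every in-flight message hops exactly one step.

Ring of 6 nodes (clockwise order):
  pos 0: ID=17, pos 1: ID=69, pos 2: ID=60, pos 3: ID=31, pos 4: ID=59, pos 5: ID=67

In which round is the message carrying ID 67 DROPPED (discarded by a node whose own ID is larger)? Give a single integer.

Answer: 2

Derivation:
Round 1: pos1(id69) recv 17: drop; pos2(id60) recv 69: fwd; pos3(id31) recv 60: fwd; pos4(id59) recv 31: drop; pos5(id67) recv 59: drop; pos0(id17) recv 67: fwd
Round 2: pos3(id31) recv 69: fwd; pos4(id59) recv 60: fwd; pos1(id69) recv 67: drop
Round 3: pos4(id59) recv 69: fwd; pos5(id67) recv 60: drop
Round 4: pos5(id67) recv 69: fwd
Round 5: pos0(id17) recv 69: fwd
Round 6: pos1(id69) recv 69: ELECTED
Message ID 67 originates at pos 5; dropped at pos 1 in round 2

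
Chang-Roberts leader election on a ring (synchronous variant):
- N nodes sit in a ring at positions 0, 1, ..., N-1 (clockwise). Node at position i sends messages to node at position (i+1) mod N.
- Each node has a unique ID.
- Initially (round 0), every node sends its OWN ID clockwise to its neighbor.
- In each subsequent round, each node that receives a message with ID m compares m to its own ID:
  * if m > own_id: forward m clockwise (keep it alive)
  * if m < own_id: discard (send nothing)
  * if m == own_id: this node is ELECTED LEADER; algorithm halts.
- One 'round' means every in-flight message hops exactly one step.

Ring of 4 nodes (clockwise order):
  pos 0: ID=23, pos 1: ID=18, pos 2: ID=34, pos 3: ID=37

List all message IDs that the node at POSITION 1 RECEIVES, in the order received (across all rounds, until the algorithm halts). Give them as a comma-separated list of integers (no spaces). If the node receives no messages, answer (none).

Round 1: pos1(id18) recv 23: fwd; pos2(id34) recv 18: drop; pos3(id37) recv 34: drop; pos0(id23) recv 37: fwd
Round 2: pos2(id34) recv 23: drop; pos1(id18) recv 37: fwd
Round 3: pos2(id34) recv 37: fwd
Round 4: pos3(id37) recv 37: ELECTED

Answer: 23,37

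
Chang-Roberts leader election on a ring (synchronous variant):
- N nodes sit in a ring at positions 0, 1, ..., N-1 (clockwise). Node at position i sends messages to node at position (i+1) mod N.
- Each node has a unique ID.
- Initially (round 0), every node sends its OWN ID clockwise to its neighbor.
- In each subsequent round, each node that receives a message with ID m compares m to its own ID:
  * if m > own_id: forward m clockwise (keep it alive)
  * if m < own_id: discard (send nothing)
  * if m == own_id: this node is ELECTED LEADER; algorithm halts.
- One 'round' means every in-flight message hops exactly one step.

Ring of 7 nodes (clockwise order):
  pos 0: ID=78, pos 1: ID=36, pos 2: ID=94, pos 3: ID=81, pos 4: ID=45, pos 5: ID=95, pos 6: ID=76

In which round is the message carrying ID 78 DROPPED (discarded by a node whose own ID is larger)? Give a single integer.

Answer: 2

Derivation:
Round 1: pos1(id36) recv 78: fwd; pos2(id94) recv 36: drop; pos3(id81) recv 94: fwd; pos4(id45) recv 81: fwd; pos5(id95) recv 45: drop; pos6(id76) recv 95: fwd; pos0(id78) recv 76: drop
Round 2: pos2(id94) recv 78: drop; pos4(id45) recv 94: fwd; pos5(id95) recv 81: drop; pos0(id78) recv 95: fwd
Round 3: pos5(id95) recv 94: drop; pos1(id36) recv 95: fwd
Round 4: pos2(id94) recv 95: fwd
Round 5: pos3(id81) recv 95: fwd
Round 6: pos4(id45) recv 95: fwd
Round 7: pos5(id95) recv 95: ELECTED
Message ID 78 originates at pos 0; dropped at pos 2 in round 2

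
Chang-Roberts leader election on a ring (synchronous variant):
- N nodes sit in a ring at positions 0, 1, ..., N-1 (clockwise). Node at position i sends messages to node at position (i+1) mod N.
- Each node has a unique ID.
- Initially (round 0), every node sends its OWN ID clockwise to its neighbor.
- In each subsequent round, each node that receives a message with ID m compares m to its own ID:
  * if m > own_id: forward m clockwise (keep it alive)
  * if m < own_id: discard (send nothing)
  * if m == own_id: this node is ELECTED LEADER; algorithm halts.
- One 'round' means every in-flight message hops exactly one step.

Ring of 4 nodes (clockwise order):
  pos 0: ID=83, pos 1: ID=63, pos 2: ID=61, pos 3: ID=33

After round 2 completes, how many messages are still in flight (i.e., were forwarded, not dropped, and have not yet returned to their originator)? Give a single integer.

Round 1: pos1(id63) recv 83: fwd; pos2(id61) recv 63: fwd; pos3(id33) recv 61: fwd; pos0(id83) recv 33: drop
Round 2: pos2(id61) recv 83: fwd; pos3(id33) recv 63: fwd; pos0(id83) recv 61: drop
After round 2: 2 messages still in flight

Answer: 2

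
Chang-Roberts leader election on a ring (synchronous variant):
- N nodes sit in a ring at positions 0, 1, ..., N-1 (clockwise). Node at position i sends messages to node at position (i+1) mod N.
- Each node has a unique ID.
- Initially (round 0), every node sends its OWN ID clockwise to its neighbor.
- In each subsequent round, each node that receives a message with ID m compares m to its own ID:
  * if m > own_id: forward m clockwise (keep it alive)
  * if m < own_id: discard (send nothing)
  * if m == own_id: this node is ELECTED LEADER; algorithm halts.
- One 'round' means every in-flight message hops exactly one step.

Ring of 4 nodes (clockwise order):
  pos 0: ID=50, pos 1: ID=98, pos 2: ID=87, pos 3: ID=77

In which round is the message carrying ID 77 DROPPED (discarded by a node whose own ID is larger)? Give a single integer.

Answer: 2

Derivation:
Round 1: pos1(id98) recv 50: drop; pos2(id87) recv 98: fwd; pos3(id77) recv 87: fwd; pos0(id50) recv 77: fwd
Round 2: pos3(id77) recv 98: fwd; pos0(id50) recv 87: fwd; pos1(id98) recv 77: drop
Round 3: pos0(id50) recv 98: fwd; pos1(id98) recv 87: drop
Round 4: pos1(id98) recv 98: ELECTED
Message ID 77 originates at pos 3; dropped at pos 1 in round 2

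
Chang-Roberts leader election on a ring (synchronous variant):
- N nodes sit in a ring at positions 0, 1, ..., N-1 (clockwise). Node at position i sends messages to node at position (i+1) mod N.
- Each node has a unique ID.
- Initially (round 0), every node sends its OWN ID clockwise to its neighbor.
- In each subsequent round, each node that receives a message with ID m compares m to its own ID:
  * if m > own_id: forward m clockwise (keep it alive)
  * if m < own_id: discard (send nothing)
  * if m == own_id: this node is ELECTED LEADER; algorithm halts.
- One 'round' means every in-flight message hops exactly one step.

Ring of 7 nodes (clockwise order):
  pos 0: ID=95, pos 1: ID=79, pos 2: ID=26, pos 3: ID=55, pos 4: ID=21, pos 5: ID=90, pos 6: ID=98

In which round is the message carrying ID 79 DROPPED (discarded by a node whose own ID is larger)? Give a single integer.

Answer: 4

Derivation:
Round 1: pos1(id79) recv 95: fwd; pos2(id26) recv 79: fwd; pos3(id55) recv 26: drop; pos4(id21) recv 55: fwd; pos5(id90) recv 21: drop; pos6(id98) recv 90: drop; pos0(id95) recv 98: fwd
Round 2: pos2(id26) recv 95: fwd; pos3(id55) recv 79: fwd; pos5(id90) recv 55: drop; pos1(id79) recv 98: fwd
Round 3: pos3(id55) recv 95: fwd; pos4(id21) recv 79: fwd; pos2(id26) recv 98: fwd
Round 4: pos4(id21) recv 95: fwd; pos5(id90) recv 79: drop; pos3(id55) recv 98: fwd
Round 5: pos5(id90) recv 95: fwd; pos4(id21) recv 98: fwd
Round 6: pos6(id98) recv 95: drop; pos5(id90) recv 98: fwd
Round 7: pos6(id98) recv 98: ELECTED
Message ID 79 originates at pos 1; dropped at pos 5 in round 4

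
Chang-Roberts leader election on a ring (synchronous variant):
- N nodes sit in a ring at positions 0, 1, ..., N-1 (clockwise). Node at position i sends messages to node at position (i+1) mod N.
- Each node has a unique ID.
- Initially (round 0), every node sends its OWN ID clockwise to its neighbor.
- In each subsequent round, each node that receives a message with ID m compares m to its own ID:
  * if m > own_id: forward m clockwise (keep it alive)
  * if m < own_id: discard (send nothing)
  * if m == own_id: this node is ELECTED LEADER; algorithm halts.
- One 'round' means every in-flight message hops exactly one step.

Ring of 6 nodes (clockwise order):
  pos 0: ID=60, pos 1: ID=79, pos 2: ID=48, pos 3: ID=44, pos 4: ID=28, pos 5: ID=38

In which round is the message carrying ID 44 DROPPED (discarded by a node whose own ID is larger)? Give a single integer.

Answer: 3

Derivation:
Round 1: pos1(id79) recv 60: drop; pos2(id48) recv 79: fwd; pos3(id44) recv 48: fwd; pos4(id28) recv 44: fwd; pos5(id38) recv 28: drop; pos0(id60) recv 38: drop
Round 2: pos3(id44) recv 79: fwd; pos4(id28) recv 48: fwd; pos5(id38) recv 44: fwd
Round 3: pos4(id28) recv 79: fwd; pos5(id38) recv 48: fwd; pos0(id60) recv 44: drop
Round 4: pos5(id38) recv 79: fwd; pos0(id60) recv 48: drop
Round 5: pos0(id60) recv 79: fwd
Round 6: pos1(id79) recv 79: ELECTED
Message ID 44 originates at pos 3; dropped at pos 0 in round 3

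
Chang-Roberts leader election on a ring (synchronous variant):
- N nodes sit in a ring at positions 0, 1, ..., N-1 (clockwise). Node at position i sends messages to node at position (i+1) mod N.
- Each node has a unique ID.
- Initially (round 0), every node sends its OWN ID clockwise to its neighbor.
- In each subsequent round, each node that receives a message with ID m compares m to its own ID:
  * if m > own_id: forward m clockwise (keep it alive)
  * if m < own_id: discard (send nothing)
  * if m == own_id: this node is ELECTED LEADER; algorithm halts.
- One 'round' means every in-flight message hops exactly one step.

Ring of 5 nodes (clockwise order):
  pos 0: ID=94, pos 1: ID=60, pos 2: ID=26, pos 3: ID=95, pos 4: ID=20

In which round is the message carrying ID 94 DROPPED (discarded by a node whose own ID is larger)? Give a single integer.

Round 1: pos1(id60) recv 94: fwd; pos2(id26) recv 60: fwd; pos3(id95) recv 26: drop; pos4(id20) recv 95: fwd; pos0(id94) recv 20: drop
Round 2: pos2(id26) recv 94: fwd; pos3(id95) recv 60: drop; pos0(id94) recv 95: fwd
Round 3: pos3(id95) recv 94: drop; pos1(id60) recv 95: fwd
Round 4: pos2(id26) recv 95: fwd
Round 5: pos3(id95) recv 95: ELECTED
Message ID 94 originates at pos 0; dropped at pos 3 in round 3

Answer: 3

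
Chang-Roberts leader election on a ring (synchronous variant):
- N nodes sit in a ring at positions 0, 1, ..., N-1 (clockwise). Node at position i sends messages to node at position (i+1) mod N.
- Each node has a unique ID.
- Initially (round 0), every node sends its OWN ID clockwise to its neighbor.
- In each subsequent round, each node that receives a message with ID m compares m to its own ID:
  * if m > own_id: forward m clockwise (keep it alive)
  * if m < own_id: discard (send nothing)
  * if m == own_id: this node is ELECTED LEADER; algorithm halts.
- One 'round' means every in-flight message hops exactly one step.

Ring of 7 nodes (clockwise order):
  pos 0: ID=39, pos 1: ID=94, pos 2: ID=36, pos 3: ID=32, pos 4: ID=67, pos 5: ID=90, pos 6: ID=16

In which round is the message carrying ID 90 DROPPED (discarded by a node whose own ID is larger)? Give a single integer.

Round 1: pos1(id94) recv 39: drop; pos2(id36) recv 94: fwd; pos3(id32) recv 36: fwd; pos4(id67) recv 32: drop; pos5(id90) recv 67: drop; pos6(id16) recv 90: fwd; pos0(id39) recv 16: drop
Round 2: pos3(id32) recv 94: fwd; pos4(id67) recv 36: drop; pos0(id39) recv 90: fwd
Round 3: pos4(id67) recv 94: fwd; pos1(id94) recv 90: drop
Round 4: pos5(id90) recv 94: fwd
Round 5: pos6(id16) recv 94: fwd
Round 6: pos0(id39) recv 94: fwd
Round 7: pos1(id94) recv 94: ELECTED
Message ID 90 originates at pos 5; dropped at pos 1 in round 3

Answer: 3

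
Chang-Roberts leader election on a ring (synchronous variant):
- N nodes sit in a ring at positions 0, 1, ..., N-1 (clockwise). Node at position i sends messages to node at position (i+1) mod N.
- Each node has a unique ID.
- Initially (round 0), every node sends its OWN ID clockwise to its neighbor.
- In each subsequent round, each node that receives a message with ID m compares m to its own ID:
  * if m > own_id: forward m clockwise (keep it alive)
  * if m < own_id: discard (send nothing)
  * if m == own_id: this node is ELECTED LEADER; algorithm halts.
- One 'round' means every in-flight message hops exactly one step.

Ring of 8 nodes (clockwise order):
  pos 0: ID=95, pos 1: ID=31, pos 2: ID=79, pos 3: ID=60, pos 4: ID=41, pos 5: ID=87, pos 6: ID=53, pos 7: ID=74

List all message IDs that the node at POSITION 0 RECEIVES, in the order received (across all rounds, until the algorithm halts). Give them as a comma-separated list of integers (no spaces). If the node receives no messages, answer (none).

Round 1: pos1(id31) recv 95: fwd; pos2(id79) recv 31: drop; pos3(id60) recv 79: fwd; pos4(id41) recv 60: fwd; pos5(id87) recv 41: drop; pos6(id53) recv 87: fwd; pos7(id74) recv 53: drop; pos0(id95) recv 74: drop
Round 2: pos2(id79) recv 95: fwd; pos4(id41) recv 79: fwd; pos5(id87) recv 60: drop; pos7(id74) recv 87: fwd
Round 3: pos3(id60) recv 95: fwd; pos5(id87) recv 79: drop; pos0(id95) recv 87: drop
Round 4: pos4(id41) recv 95: fwd
Round 5: pos5(id87) recv 95: fwd
Round 6: pos6(id53) recv 95: fwd
Round 7: pos7(id74) recv 95: fwd
Round 8: pos0(id95) recv 95: ELECTED

Answer: 74,87,95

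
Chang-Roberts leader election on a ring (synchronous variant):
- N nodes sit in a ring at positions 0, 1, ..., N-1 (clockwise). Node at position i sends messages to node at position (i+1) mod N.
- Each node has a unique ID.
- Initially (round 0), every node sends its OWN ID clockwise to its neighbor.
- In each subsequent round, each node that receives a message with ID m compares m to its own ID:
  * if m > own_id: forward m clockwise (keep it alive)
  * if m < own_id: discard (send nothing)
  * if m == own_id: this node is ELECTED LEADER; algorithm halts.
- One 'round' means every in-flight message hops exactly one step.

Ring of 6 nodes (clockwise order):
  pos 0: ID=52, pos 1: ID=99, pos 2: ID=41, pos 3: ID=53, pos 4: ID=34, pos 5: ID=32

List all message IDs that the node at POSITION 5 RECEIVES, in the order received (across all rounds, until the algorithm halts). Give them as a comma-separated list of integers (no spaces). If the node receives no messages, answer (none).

Answer: 34,53,99

Derivation:
Round 1: pos1(id99) recv 52: drop; pos2(id41) recv 99: fwd; pos3(id53) recv 41: drop; pos4(id34) recv 53: fwd; pos5(id32) recv 34: fwd; pos0(id52) recv 32: drop
Round 2: pos3(id53) recv 99: fwd; pos5(id32) recv 53: fwd; pos0(id52) recv 34: drop
Round 3: pos4(id34) recv 99: fwd; pos0(id52) recv 53: fwd
Round 4: pos5(id32) recv 99: fwd; pos1(id99) recv 53: drop
Round 5: pos0(id52) recv 99: fwd
Round 6: pos1(id99) recv 99: ELECTED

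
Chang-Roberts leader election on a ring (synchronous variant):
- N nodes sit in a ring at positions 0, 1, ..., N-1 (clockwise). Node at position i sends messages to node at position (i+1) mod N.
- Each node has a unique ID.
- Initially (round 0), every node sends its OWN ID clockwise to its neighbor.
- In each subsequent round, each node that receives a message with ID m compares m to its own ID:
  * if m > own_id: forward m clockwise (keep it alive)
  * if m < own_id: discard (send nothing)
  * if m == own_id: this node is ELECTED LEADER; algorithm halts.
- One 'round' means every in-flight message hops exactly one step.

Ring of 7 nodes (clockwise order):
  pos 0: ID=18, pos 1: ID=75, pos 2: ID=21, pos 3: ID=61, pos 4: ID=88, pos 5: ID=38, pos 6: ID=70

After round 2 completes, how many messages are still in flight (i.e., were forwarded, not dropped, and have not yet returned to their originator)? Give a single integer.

Answer: 2

Derivation:
Round 1: pos1(id75) recv 18: drop; pos2(id21) recv 75: fwd; pos3(id61) recv 21: drop; pos4(id88) recv 61: drop; pos5(id38) recv 88: fwd; pos6(id70) recv 38: drop; pos0(id18) recv 70: fwd
Round 2: pos3(id61) recv 75: fwd; pos6(id70) recv 88: fwd; pos1(id75) recv 70: drop
After round 2: 2 messages still in flight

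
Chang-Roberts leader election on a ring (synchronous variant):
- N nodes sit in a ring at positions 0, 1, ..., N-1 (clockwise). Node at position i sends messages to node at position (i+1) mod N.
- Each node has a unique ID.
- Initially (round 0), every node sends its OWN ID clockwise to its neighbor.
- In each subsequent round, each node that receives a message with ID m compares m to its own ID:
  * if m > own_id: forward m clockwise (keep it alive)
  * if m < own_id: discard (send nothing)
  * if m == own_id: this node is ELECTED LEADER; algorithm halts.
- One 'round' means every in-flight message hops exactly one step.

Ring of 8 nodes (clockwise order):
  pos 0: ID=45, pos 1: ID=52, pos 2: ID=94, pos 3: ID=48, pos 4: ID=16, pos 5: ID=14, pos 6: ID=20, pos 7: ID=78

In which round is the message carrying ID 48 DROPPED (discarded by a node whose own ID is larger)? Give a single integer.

Answer: 4

Derivation:
Round 1: pos1(id52) recv 45: drop; pos2(id94) recv 52: drop; pos3(id48) recv 94: fwd; pos4(id16) recv 48: fwd; pos5(id14) recv 16: fwd; pos6(id20) recv 14: drop; pos7(id78) recv 20: drop; pos0(id45) recv 78: fwd
Round 2: pos4(id16) recv 94: fwd; pos5(id14) recv 48: fwd; pos6(id20) recv 16: drop; pos1(id52) recv 78: fwd
Round 3: pos5(id14) recv 94: fwd; pos6(id20) recv 48: fwd; pos2(id94) recv 78: drop
Round 4: pos6(id20) recv 94: fwd; pos7(id78) recv 48: drop
Round 5: pos7(id78) recv 94: fwd
Round 6: pos0(id45) recv 94: fwd
Round 7: pos1(id52) recv 94: fwd
Round 8: pos2(id94) recv 94: ELECTED
Message ID 48 originates at pos 3; dropped at pos 7 in round 4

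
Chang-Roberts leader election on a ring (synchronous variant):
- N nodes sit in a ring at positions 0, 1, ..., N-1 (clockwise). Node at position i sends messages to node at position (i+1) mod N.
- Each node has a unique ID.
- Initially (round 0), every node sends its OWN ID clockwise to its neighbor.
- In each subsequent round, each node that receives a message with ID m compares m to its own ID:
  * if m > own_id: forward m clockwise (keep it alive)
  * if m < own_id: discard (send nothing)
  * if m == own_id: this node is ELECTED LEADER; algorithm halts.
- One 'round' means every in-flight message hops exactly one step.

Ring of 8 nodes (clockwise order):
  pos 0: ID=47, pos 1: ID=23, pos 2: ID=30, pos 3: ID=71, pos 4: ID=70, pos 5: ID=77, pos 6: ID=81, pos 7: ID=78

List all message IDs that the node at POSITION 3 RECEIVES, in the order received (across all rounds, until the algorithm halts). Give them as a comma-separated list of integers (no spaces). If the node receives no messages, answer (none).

Round 1: pos1(id23) recv 47: fwd; pos2(id30) recv 23: drop; pos3(id71) recv 30: drop; pos4(id70) recv 71: fwd; pos5(id77) recv 70: drop; pos6(id81) recv 77: drop; pos7(id78) recv 81: fwd; pos0(id47) recv 78: fwd
Round 2: pos2(id30) recv 47: fwd; pos5(id77) recv 71: drop; pos0(id47) recv 81: fwd; pos1(id23) recv 78: fwd
Round 3: pos3(id71) recv 47: drop; pos1(id23) recv 81: fwd; pos2(id30) recv 78: fwd
Round 4: pos2(id30) recv 81: fwd; pos3(id71) recv 78: fwd
Round 5: pos3(id71) recv 81: fwd; pos4(id70) recv 78: fwd
Round 6: pos4(id70) recv 81: fwd; pos5(id77) recv 78: fwd
Round 7: pos5(id77) recv 81: fwd; pos6(id81) recv 78: drop
Round 8: pos6(id81) recv 81: ELECTED

Answer: 30,47,78,81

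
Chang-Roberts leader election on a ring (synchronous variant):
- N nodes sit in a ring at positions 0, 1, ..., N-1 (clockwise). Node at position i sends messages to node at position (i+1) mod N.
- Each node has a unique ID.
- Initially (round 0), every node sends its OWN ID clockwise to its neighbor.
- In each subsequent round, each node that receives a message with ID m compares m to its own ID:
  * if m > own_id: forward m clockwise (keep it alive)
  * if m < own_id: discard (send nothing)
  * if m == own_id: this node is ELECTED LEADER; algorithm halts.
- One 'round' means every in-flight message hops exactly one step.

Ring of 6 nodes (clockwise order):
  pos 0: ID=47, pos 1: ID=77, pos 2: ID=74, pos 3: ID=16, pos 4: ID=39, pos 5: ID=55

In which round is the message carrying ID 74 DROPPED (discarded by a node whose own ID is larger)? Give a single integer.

Answer: 5

Derivation:
Round 1: pos1(id77) recv 47: drop; pos2(id74) recv 77: fwd; pos3(id16) recv 74: fwd; pos4(id39) recv 16: drop; pos5(id55) recv 39: drop; pos0(id47) recv 55: fwd
Round 2: pos3(id16) recv 77: fwd; pos4(id39) recv 74: fwd; pos1(id77) recv 55: drop
Round 3: pos4(id39) recv 77: fwd; pos5(id55) recv 74: fwd
Round 4: pos5(id55) recv 77: fwd; pos0(id47) recv 74: fwd
Round 5: pos0(id47) recv 77: fwd; pos1(id77) recv 74: drop
Round 6: pos1(id77) recv 77: ELECTED
Message ID 74 originates at pos 2; dropped at pos 1 in round 5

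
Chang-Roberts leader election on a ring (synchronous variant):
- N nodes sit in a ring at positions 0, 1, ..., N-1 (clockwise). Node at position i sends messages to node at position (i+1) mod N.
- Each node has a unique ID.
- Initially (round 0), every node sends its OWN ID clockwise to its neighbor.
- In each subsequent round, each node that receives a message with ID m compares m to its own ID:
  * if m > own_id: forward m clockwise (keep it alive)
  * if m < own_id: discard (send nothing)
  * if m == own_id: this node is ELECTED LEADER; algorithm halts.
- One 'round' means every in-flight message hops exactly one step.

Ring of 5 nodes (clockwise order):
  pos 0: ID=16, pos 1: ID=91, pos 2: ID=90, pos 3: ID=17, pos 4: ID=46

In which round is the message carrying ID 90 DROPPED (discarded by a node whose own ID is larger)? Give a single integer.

Round 1: pos1(id91) recv 16: drop; pos2(id90) recv 91: fwd; pos3(id17) recv 90: fwd; pos4(id46) recv 17: drop; pos0(id16) recv 46: fwd
Round 2: pos3(id17) recv 91: fwd; pos4(id46) recv 90: fwd; pos1(id91) recv 46: drop
Round 3: pos4(id46) recv 91: fwd; pos0(id16) recv 90: fwd
Round 4: pos0(id16) recv 91: fwd; pos1(id91) recv 90: drop
Round 5: pos1(id91) recv 91: ELECTED
Message ID 90 originates at pos 2; dropped at pos 1 in round 4

Answer: 4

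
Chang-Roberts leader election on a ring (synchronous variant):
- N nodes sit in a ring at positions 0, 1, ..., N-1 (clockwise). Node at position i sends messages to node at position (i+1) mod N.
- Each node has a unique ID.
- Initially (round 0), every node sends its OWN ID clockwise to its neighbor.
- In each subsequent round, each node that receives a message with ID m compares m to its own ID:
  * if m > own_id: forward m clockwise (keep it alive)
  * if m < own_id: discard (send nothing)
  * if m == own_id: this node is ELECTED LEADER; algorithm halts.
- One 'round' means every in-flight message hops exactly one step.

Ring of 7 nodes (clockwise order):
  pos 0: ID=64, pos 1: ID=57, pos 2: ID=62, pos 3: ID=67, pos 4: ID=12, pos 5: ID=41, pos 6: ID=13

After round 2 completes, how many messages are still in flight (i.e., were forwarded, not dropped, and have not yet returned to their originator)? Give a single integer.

Round 1: pos1(id57) recv 64: fwd; pos2(id62) recv 57: drop; pos3(id67) recv 62: drop; pos4(id12) recv 67: fwd; pos5(id41) recv 12: drop; pos6(id13) recv 41: fwd; pos0(id64) recv 13: drop
Round 2: pos2(id62) recv 64: fwd; pos5(id41) recv 67: fwd; pos0(id64) recv 41: drop
After round 2: 2 messages still in flight

Answer: 2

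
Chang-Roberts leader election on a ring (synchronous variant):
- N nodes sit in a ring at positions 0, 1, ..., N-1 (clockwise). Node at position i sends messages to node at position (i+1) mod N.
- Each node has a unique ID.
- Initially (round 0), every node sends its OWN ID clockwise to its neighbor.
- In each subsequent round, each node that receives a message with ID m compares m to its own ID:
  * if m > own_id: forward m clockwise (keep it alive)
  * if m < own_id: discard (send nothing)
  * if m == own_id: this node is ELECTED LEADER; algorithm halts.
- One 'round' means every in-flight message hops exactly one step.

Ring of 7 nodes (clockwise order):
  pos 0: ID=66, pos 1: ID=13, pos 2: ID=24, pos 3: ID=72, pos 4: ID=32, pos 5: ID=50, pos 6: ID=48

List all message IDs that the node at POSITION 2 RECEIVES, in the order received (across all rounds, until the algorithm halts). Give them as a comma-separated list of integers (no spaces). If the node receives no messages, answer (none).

Round 1: pos1(id13) recv 66: fwd; pos2(id24) recv 13: drop; pos3(id72) recv 24: drop; pos4(id32) recv 72: fwd; pos5(id50) recv 32: drop; pos6(id48) recv 50: fwd; pos0(id66) recv 48: drop
Round 2: pos2(id24) recv 66: fwd; pos5(id50) recv 72: fwd; pos0(id66) recv 50: drop
Round 3: pos3(id72) recv 66: drop; pos6(id48) recv 72: fwd
Round 4: pos0(id66) recv 72: fwd
Round 5: pos1(id13) recv 72: fwd
Round 6: pos2(id24) recv 72: fwd
Round 7: pos3(id72) recv 72: ELECTED

Answer: 13,66,72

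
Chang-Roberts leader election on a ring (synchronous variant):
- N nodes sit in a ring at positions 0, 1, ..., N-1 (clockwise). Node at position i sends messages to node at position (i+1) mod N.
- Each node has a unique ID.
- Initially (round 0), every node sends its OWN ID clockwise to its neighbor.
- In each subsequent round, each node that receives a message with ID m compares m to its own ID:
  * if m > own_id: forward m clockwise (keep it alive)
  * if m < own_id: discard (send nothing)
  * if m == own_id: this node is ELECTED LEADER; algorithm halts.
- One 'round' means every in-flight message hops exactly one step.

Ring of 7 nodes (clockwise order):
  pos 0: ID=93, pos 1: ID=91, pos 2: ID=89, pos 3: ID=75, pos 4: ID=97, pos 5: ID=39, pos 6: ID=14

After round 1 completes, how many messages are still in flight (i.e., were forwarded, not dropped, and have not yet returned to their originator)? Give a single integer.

Answer: 5

Derivation:
Round 1: pos1(id91) recv 93: fwd; pos2(id89) recv 91: fwd; pos3(id75) recv 89: fwd; pos4(id97) recv 75: drop; pos5(id39) recv 97: fwd; pos6(id14) recv 39: fwd; pos0(id93) recv 14: drop
After round 1: 5 messages still in flight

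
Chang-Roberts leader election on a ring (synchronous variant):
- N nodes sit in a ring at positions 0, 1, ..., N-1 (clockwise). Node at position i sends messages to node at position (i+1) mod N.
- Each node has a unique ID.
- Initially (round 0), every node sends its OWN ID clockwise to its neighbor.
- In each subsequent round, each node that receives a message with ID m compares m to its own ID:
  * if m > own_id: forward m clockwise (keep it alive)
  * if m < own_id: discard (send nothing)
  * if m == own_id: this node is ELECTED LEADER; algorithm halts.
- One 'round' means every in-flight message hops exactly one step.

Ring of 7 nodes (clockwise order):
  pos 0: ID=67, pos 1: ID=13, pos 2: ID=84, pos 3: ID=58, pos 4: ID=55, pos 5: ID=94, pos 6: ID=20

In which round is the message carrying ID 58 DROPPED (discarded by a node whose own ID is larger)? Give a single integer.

Round 1: pos1(id13) recv 67: fwd; pos2(id84) recv 13: drop; pos3(id58) recv 84: fwd; pos4(id55) recv 58: fwd; pos5(id94) recv 55: drop; pos6(id20) recv 94: fwd; pos0(id67) recv 20: drop
Round 2: pos2(id84) recv 67: drop; pos4(id55) recv 84: fwd; pos5(id94) recv 58: drop; pos0(id67) recv 94: fwd
Round 3: pos5(id94) recv 84: drop; pos1(id13) recv 94: fwd
Round 4: pos2(id84) recv 94: fwd
Round 5: pos3(id58) recv 94: fwd
Round 6: pos4(id55) recv 94: fwd
Round 7: pos5(id94) recv 94: ELECTED
Message ID 58 originates at pos 3; dropped at pos 5 in round 2

Answer: 2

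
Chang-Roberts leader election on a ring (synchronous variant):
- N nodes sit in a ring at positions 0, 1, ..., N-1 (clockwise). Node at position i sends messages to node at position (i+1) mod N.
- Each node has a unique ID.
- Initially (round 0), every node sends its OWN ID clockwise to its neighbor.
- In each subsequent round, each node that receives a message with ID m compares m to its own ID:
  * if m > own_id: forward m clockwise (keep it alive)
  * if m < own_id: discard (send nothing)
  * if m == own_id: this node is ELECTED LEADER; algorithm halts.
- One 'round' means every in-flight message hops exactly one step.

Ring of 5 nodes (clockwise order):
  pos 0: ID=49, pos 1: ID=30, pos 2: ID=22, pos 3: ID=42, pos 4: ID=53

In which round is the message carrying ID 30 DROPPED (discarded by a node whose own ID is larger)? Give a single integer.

Answer: 2

Derivation:
Round 1: pos1(id30) recv 49: fwd; pos2(id22) recv 30: fwd; pos3(id42) recv 22: drop; pos4(id53) recv 42: drop; pos0(id49) recv 53: fwd
Round 2: pos2(id22) recv 49: fwd; pos3(id42) recv 30: drop; pos1(id30) recv 53: fwd
Round 3: pos3(id42) recv 49: fwd; pos2(id22) recv 53: fwd
Round 4: pos4(id53) recv 49: drop; pos3(id42) recv 53: fwd
Round 5: pos4(id53) recv 53: ELECTED
Message ID 30 originates at pos 1; dropped at pos 3 in round 2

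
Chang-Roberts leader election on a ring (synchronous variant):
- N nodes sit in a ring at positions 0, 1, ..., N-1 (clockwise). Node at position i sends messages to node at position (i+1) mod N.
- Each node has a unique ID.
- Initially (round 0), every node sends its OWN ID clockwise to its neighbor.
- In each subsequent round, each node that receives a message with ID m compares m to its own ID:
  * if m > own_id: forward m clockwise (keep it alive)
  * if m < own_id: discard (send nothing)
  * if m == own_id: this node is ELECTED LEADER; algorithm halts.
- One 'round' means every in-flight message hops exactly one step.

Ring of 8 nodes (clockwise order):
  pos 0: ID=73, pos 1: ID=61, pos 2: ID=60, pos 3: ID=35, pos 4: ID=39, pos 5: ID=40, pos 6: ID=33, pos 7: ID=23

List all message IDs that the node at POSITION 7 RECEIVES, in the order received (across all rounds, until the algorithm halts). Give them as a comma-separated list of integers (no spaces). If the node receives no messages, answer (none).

Round 1: pos1(id61) recv 73: fwd; pos2(id60) recv 61: fwd; pos3(id35) recv 60: fwd; pos4(id39) recv 35: drop; pos5(id40) recv 39: drop; pos6(id33) recv 40: fwd; pos7(id23) recv 33: fwd; pos0(id73) recv 23: drop
Round 2: pos2(id60) recv 73: fwd; pos3(id35) recv 61: fwd; pos4(id39) recv 60: fwd; pos7(id23) recv 40: fwd; pos0(id73) recv 33: drop
Round 3: pos3(id35) recv 73: fwd; pos4(id39) recv 61: fwd; pos5(id40) recv 60: fwd; pos0(id73) recv 40: drop
Round 4: pos4(id39) recv 73: fwd; pos5(id40) recv 61: fwd; pos6(id33) recv 60: fwd
Round 5: pos5(id40) recv 73: fwd; pos6(id33) recv 61: fwd; pos7(id23) recv 60: fwd
Round 6: pos6(id33) recv 73: fwd; pos7(id23) recv 61: fwd; pos0(id73) recv 60: drop
Round 7: pos7(id23) recv 73: fwd; pos0(id73) recv 61: drop
Round 8: pos0(id73) recv 73: ELECTED

Answer: 33,40,60,61,73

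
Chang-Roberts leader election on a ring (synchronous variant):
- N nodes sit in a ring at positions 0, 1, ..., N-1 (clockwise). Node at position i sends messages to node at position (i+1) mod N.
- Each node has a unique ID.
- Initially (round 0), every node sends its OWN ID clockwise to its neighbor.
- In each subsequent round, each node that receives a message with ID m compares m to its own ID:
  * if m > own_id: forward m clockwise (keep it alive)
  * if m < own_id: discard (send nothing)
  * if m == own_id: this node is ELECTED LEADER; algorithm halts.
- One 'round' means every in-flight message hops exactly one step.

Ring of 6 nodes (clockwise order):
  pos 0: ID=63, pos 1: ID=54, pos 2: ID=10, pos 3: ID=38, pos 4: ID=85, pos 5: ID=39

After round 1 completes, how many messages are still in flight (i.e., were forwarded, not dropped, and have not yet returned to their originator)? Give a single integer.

Answer: 3

Derivation:
Round 1: pos1(id54) recv 63: fwd; pos2(id10) recv 54: fwd; pos3(id38) recv 10: drop; pos4(id85) recv 38: drop; pos5(id39) recv 85: fwd; pos0(id63) recv 39: drop
After round 1: 3 messages still in flight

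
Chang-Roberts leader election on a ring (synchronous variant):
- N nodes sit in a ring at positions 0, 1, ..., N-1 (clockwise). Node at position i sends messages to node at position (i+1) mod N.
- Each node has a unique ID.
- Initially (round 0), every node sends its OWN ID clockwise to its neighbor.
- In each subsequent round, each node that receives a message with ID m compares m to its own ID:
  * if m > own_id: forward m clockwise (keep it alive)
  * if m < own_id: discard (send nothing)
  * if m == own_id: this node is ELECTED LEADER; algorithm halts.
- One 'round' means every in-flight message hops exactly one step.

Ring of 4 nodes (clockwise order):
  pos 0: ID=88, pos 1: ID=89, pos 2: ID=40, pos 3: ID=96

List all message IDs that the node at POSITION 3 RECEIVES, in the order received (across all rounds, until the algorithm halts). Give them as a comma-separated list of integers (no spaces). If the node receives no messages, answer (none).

Answer: 40,89,96

Derivation:
Round 1: pos1(id89) recv 88: drop; pos2(id40) recv 89: fwd; pos3(id96) recv 40: drop; pos0(id88) recv 96: fwd
Round 2: pos3(id96) recv 89: drop; pos1(id89) recv 96: fwd
Round 3: pos2(id40) recv 96: fwd
Round 4: pos3(id96) recv 96: ELECTED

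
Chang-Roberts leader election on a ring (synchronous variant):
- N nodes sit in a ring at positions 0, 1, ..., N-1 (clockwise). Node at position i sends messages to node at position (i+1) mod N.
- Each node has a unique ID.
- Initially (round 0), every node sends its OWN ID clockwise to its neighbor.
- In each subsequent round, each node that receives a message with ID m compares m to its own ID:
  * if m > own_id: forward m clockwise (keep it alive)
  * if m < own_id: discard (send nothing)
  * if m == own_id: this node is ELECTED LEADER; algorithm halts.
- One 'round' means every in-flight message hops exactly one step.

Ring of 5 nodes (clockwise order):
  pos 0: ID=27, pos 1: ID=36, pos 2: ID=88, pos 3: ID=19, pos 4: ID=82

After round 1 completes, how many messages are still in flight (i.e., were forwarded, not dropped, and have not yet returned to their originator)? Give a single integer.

Answer: 2

Derivation:
Round 1: pos1(id36) recv 27: drop; pos2(id88) recv 36: drop; pos3(id19) recv 88: fwd; pos4(id82) recv 19: drop; pos0(id27) recv 82: fwd
After round 1: 2 messages still in flight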